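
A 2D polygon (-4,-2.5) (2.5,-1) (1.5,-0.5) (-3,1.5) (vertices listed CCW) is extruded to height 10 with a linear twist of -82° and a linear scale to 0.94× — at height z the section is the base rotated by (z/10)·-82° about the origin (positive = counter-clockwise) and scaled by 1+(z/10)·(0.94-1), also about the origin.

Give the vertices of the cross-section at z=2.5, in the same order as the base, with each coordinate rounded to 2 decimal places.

Cross-section at z=2.5: (-4.55,-0.93) (1.96,-1.79) (1.21,-0.98) (-2.25,2.42)

t = z/height = 2.5/10 = 0.25
s = 1 + (scale-1)·z/height = 1 + (0.94-1)·2.5/10 = 0.985000
θ = twist·z/height = -82°·2.5/10 = -20.5000° = -0.357792 rad
cos θ = 0.936672, sin θ = -0.350207 (intermediates below are computed at full precision and shown rounded to 5 d.p.)
v1: (-4,-2.5) → rotate → (-4.62221,-0.94085) → ×s → (-4.55287,-0.92674) → (-4.55,-0.93)
v2: (2.5,-1) → rotate → (1.99147,-1.81219) → ×s → (1.96160,-1.78501) → (1.96,-1.79)
v3: (1.5,-0.5) → rotate → (1.22990,-0.99365) → ×s → (1.21146,-0.97874) → (1.21,-0.98)
v4: (-3,1.5) → rotate → (-2.28471,2.45563) → ×s → (-2.25043,2.41880) → (-2.25,2.42)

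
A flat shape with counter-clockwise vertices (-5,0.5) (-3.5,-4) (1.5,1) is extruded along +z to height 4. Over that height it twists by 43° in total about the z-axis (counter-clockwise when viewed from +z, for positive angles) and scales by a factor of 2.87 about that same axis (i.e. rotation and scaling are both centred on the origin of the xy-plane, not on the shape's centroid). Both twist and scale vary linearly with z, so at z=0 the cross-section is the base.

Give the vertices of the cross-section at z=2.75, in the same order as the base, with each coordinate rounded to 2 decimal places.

t = z/height = 2.75/4 = 0.6875
s = 1 + (scale-1)·z/height = 1 + (2.87-1)·2.75/4 = 2.285625
θ = twist·z/height = 43°·2.75/4 = 29.5625° = 0.515963 rad
cos θ = 0.869818, sin θ = 0.493373 (intermediates below are computed at full precision and shown rounded to 5 d.p.)
v1: (-5,0.5) → rotate → (-4.59578,-2.03195) → ×s → (-10.50422,-4.64429) → (-10.50,-4.64)
v2: (-3.5,-4) → rotate → (-1.07087,-5.20608) → ×s → (-2.44761,-11.89914) → (-2.45,-11.90)
v3: (1.5,1) → rotate → (0.81135,1.60988) → ×s → (1.85445,3.67958) → (1.85,3.68)

Cross-section at z=2.75: (-10.50,-4.64) (-2.45,-11.90) (1.85,3.68)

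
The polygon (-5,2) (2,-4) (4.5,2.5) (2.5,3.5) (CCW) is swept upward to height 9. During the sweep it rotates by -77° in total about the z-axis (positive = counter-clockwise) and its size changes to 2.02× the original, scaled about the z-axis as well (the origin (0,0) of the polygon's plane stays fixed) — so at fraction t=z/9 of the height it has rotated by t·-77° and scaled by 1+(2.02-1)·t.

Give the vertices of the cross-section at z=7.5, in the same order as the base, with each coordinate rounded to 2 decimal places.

Cross-section at z=7.5: (-0.70,9.94) (-5.05,-6.55) (7.79,-5.48) (7.84,-1.34)

t = z/height = 7.5/9 = 0.833333
s = 1 + (scale-1)·z/height = 1 + (2.02-1)·7.5/9 = 1.850000
θ = twist·z/height = -77°·7.5/9 = -64.1667° = -1.119920 rad
cos θ = 0.435755, sin θ = -0.900065 (intermediates below are computed at full precision and shown rounded to 5 d.p.)
v1: (-5,2) → rotate → (-0.37864,5.37184) → ×s → (-0.70049,9.93790) → (-0.70,9.94)
v2: (2,-4) → rotate → (-2.72875,-3.54315) → ×s → (-5.04819,-6.55483) → (-5.05,-6.55)
v3: (4.5,2.5) → rotate → (4.21106,-2.96091) → ×s → (7.79046,-5.47768) → (7.79,-5.48)
v4: (2.5,3.5) → rotate → (4.23962,-0.72502) → ×s → (7.84329,-1.34129) → (7.84,-1.34)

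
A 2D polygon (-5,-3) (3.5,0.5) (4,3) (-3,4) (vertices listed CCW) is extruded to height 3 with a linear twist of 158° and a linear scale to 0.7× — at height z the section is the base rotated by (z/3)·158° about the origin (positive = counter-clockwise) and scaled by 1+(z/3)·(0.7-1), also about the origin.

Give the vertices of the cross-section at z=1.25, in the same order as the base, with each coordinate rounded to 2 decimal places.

Cross-section at z=1.25: (0.60,-5.07) (0.85,2.97) (-0.96,4.27) (-4.27,-0.96)

t = z/height = 1.25/3 = 0.416667
s = 1 + (scale-1)·z/height = 1 + (0.7-1)·1.25/3 = 0.875000
θ = twist·z/height = 158°·1.25/3 = 65.8333° = 1.149008 rad
cos θ = 0.409392, sin θ = 0.912358 (intermediates below are computed at full precision and shown rounded to 5 d.p.)
v1: (-5,-3) → rotate → (0.69011,-5.78997) → ×s → (0.60385,-5.06622) → (0.60,-5.07)
v2: (3.5,0.5) → rotate → (0.97669,3.39795) → ×s → (0.85461,2.97321) → (0.85,2.97)
v3: (4,3) → rotate → (-1.09951,4.87761) → ×s → (-0.96207,4.26791) → (-0.96,4.27)
v4: (-3,4) → rotate → (-4.87761,-1.09951) → ×s → (-4.26791,-0.96207) → (-4.27,-0.96)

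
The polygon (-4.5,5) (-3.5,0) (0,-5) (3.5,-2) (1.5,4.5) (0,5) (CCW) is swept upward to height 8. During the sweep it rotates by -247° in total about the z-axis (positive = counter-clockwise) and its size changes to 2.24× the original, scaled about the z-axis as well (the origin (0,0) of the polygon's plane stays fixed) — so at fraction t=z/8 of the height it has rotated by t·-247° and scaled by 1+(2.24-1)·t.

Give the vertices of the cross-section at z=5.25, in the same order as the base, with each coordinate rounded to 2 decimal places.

Cross-section at z=5.25: (10.55,-6.12) (6.04,1.95) (-2.79,8.63) (-7.16,1.50) (-0.08,-8.60) (2.79,-8.63)

t = z/height = 5.25/8 = 0.65625
s = 1 + (scale-1)·z/height = 1 + (2.24-1)·5.25/8 = 1.813750
θ = twist·z/height = -247°·5.25/8 = -162.0938° = -2.829070 rad
cos θ = -0.951561, sin θ = -0.307460 (intermediates below are computed at full precision and shown rounded to 5 d.p.)
v1: (-4.5,5) → rotate → (5.81933,-3.37423) → ×s → (10.55480,-6.12001) → (10.55,-6.12)
v2: (-3.5,0) → rotate → (3.33046,1.07611) → ×s → (6.04063,1.95180) → (6.04,1.95)
v3: (0,-5) → rotate → (-1.53730,4.75780) → ×s → (-2.78828,8.62947) → (-2.79,8.63)
v4: (3.5,-2) → rotate → (-3.94538,0.82701) → ×s → (-7.15594,1.49999) → (-7.16,1.50)
v5: (1.5,4.5) → rotate → (-0.04377,-4.74321) → ×s → (-0.07939,-8.60301) → (-0.08,-8.60)
v6: (0,5) → rotate → (1.53730,-4.75780) → ×s → (2.78828,-8.62947) → (2.79,-8.63)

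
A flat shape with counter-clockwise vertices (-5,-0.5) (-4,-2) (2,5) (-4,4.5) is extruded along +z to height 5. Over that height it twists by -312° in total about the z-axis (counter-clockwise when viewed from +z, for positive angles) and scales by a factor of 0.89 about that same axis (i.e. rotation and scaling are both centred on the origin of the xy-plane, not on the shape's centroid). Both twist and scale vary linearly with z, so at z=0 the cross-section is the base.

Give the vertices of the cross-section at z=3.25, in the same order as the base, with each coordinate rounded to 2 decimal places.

t = z/height = 3.25/5 = 0.65
s = 1 + (scale-1)·z/height = 1 + (0.89-1)·3.25/5 = 0.928500
θ = twist·z/height = -312°·3.25/5 = -202.8000° = -3.539528 rad
cos θ = -0.921863, sin θ = 0.387516 (intermediates below are computed at full precision and shown rounded to 5 d.p.)
v1: (-5,-0.5) → rotate → (4.80307,-1.47665) → ×s → (4.45965,-1.37107) → (4.46,-1.37)
v2: (-4,-2) → rotate → (4.46248,0.29366) → ×s → (4.14342,0.27267) → (4.14,0.27)
v3: (2,5) → rotate → (-3.78130,-3.83428) → ×s → (-3.51094,-3.56013) → (-3.51,-3.56)
v4: (-4,4.5) → rotate → (1.94363,-5.69845) → ×s → (1.80466,-5.29101) → (1.80,-5.29)

Cross-section at z=3.25: (4.46,-1.37) (4.14,0.27) (-3.51,-3.56) (1.80,-5.29)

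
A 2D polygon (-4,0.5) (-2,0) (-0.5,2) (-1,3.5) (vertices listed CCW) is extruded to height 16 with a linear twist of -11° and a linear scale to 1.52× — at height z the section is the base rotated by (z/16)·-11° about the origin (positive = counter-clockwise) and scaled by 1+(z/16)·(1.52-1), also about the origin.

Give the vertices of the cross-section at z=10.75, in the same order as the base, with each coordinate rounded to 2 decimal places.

t = z/height = 10.75/16 = 0.671875
s = 1 + (scale-1)·z/height = 1 + (1.52-1)·10.75/16 = 1.349375
θ = twist·z/height = -11°·10.75/16 = -7.3906° = -0.128991 rad
cos θ = 0.991692, sin θ = -0.128633 (intermediates below are computed at full precision and shown rounded to 5 d.p.)
v1: (-4,0.5) → rotate → (-3.90245,1.01038) → ×s → (-5.26587,1.36338) → (-5.27,1.36)
v2: (-2,0) → rotate → (-1.98338,0.25727) → ×s → (-2.67633,0.34715) → (-2.68,0.35)
v3: (-0.5,2) → rotate → (-0.23858,2.04770) → ×s → (-0.32193,2.76312) → (-0.32,2.76)
v4: (-1,3.5) → rotate → (-0.54148,3.59956) → ×s → (-0.73065,4.85715) → (-0.73,4.86)

Cross-section at z=10.75: (-5.27,1.36) (-2.68,0.35) (-0.32,2.76) (-0.73,4.86)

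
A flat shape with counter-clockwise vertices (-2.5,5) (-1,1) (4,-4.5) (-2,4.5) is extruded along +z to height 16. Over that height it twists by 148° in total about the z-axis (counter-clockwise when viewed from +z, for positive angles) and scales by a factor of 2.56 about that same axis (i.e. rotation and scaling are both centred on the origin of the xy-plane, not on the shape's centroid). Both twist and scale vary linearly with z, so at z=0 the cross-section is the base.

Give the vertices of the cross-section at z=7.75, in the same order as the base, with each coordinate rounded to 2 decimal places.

Cross-section at z=7.75: (-9.71,-1.41) (-2.22,-1.12) (9.71,4.18) (-8.60,-0.85)

t = z/height = 7.75/16 = 0.484375
s = 1 + (scale-1)·z/height = 1 + (2.56-1)·7.75/16 = 1.755625
θ = twist·z/height = 148°·7.75/16 = 71.6875° = 1.251183 rad
cos θ = 0.314200, sin θ = 0.949357 (intermediates below are computed at full precision and shown rounded to 5 d.p.)
v1: (-2.5,5) → rotate → (-5.53228,-0.80239) → ×s → (-9.71262,-1.40870) → (-9.71,-1.41)
v2: (-1,1) → rotate → (-1.26356,-0.63516) → ×s → (-2.21833,-1.11510) → (-2.22,-1.12)
v3: (4,-4.5) → rotate → (5.52890,2.38353) → ×s → (9.70668,4.18458) → (9.71,4.18)
v4: (-2,4.5) → rotate → (-4.90051,-0.48482) → ×s → (-8.60345,-0.85115) → (-8.60,-0.85)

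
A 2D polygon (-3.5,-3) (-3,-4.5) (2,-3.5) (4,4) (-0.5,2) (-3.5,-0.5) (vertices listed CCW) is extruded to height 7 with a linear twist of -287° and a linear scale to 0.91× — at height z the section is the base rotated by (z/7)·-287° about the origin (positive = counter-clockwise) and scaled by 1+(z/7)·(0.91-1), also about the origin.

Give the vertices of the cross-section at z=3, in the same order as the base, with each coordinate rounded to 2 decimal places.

Cross-section at z=3: (-0.59,4.39) (-2.06,4.78) (-3.87,0.22) (1.13,-5.32) (1.87,-0.64) (1.43,3.08)

t = z/height = 3/7 = 0.428571
s = 1 + (scale-1)·z/height = 1 + (0.91-1)·3/7 = 0.961429
θ = twist·z/height = -287°·3/7 = -123.0000° = -2.146755 rad
cos θ = -0.544639, sin θ = -0.838671 (intermediates below are computed at full precision and shown rounded to 5 d.p.)
v1: (-3.5,-3) → rotate → (-0.60978,4.56926) → ×s → (-0.58626,4.39302) → (-0.59,4.39)
v2: (-3,-4.5) → rotate → (-2.14010,4.96689) → ×s → (-2.05755,4.77531) → (-2.06,4.78)
v3: (2,-3.5) → rotate → (-4.02463,0.22890) → ×s → (-3.86939,0.22007) → (-3.87,0.22)
v4: (4,4) → rotate → (1.17613,-5.53324) → ×s → (1.13076,-5.31981) → (1.13,-5.32)
v5: (-0.5,2) → rotate → (1.94966,-0.66994) → ×s → (1.87446,-0.64410) → (1.87,-0.64)
v6: (-3.5,-0.5) → rotate → (1.48690,3.20767) → ×s → (1.42955,3.08394) → (1.43,3.08)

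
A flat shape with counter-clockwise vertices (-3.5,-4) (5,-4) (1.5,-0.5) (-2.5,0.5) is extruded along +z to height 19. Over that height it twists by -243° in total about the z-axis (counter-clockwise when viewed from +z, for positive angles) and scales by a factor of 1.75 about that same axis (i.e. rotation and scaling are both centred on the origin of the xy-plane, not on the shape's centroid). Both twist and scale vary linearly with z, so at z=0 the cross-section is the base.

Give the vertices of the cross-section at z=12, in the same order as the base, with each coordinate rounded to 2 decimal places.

Cross-section at z=12: (1.98,7.58) (-9.23,1.98) (-2.31,-0.33) (3.63,0.99)

t = z/height = 12/19 = 0.631579
s = 1 + (scale-1)·z/height = 1 + (1.75-1)·12/19 = 1.473684
θ = twist·z/height = -243°·12/19 = -153.4737° = -2.678621 rad
cos θ = -0.894729, sin θ = -0.446609 (intermediates below are computed at full precision and shown rounded to 5 d.p.)
v1: (-3.5,-4) → rotate → (1.34512,5.14205) → ×s → (1.98228,7.57776) → (1.98,7.58)
v2: (5,-4) → rotate → (-6.26008,1.34587) → ×s → (-9.22538,1.98339) → (-9.23,1.98)
v3: (1.5,-0.5) → rotate → (-1.56540,-0.22255) → ×s → (-2.30690,-0.32797) → (-2.31,-0.33)
v4: (-2.5,0.5) → rotate → (2.46013,0.66916) → ×s → (3.62545,0.98613) → (3.63,0.99)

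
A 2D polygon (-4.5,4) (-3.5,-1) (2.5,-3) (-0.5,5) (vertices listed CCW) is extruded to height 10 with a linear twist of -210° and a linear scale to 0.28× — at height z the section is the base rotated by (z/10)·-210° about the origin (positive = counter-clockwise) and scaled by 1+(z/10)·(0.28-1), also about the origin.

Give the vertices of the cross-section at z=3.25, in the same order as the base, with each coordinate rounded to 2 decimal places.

Cross-section at z=3.25: (1.57,4.34) (-1.70,2.21) (-1.42,-2.63) (3.42,1.77)

t = z/height = 3.25/10 = 0.325
s = 1 + (scale-1)·z/height = 1 + (0.28-1)·3.25/10 = 0.766000
θ = twist·z/height = -210°·3.25/10 = -68.2500° = -1.191187 rad
cos θ = 0.370557, sin θ = -0.928810 (intermediates below are computed at full precision and shown rounded to 5 d.p.)
v1: (-4.5,4) → rotate → (2.04773,5.66187) → ×s → (1.56856,4.33699) → (1.57,4.34)
v2: (-3.5,-1) → rotate → (-2.22576,2.88028) → ×s → (-1.70493,2.20629) → (-1.70,2.21)
v3: (2.5,-3) → rotate → (-1.86004,-3.43370) → ×s → (-1.42479,-2.63021) → (-1.42,-2.63)
v4: (-0.5,5) → rotate → (4.45877,2.31719) → ×s → (3.41542,1.77497) → (3.42,1.77)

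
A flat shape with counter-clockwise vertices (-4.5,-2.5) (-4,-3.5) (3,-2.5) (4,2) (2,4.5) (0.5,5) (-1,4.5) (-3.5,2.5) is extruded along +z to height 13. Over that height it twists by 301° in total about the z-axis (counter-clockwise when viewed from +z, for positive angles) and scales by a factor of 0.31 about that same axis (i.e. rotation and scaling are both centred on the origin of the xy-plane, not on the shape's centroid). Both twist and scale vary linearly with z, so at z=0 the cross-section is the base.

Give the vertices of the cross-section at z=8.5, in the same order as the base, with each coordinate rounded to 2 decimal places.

t = z/height = 8.5/13 = 0.653846
s = 1 + (scale-1)·z/height = 1 + (0.31-1)·8.5/13 = 0.548846
θ = twist·z/height = 301°·8.5/13 = 196.8077° = 3.434942 rad
cos θ = -0.957281, sin θ = -0.289160 (intermediates below are computed at full precision and shown rounded to 5 d.p.)
v1: (-4.5,-2.5) → rotate → (3.58486,3.69442) → ×s → (1.96754,2.02767) → (1.97,2.03)
v2: (-4,-3.5) → rotate → (2.81706,4.50712) → ×s → (1.54613,2.47372) → (1.55,2.47)
v3: (3,-2.5) → rotate → (-3.59474,1.52572) → ×s → (-1.97296,0.83739) → (-1.97,0.84)
v4: (4,2) → rotate → (-3.25080,-3.07120) → ×s → (-1.78419,-1.68562) → (-1.78,-1.69)
v5: (2,4.5) → rotate → (-0.61334,-4.88608) → ×s → (-0.33663,-2.68171) → (-0.34,-2.68)
v6: (0.5,5) → rotate → (0.96716,-4.93098) → ×s → (0.53082,-2.70635) → (0.53,-2.71)
v7: (-1,4.5) → rotate → (2.25850,-4.01860) → ×s → (1.23957,-2.20559) → (1.24,-2.21)
v8: (-3.5,2.5) → rotate → (4.07338,-1.38114) → ×s → (2.23566,-0.75803) → (2.24,-0.76)

Cross-section at z=8.5: (1.97,2.03) (1.55,2.47) (-1.97,0.84) (-1.78,-1.69) (-0.34,-2.68) (0.53,-2.71) (1.24,-2.21) (2.24,-0.76)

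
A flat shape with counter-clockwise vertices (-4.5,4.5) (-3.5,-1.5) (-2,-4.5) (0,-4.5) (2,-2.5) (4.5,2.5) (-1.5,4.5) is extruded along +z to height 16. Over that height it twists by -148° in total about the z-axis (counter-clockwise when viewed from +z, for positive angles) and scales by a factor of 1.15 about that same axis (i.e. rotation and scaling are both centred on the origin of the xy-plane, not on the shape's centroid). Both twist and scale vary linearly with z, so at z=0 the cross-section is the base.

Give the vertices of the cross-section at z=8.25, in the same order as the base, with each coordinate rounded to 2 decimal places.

Cross-section at z=8.25: (3.56,5.86) (-2.46,3.28) (-5.22,0.95) (-4.71,-1.15) (-2.11,-2.73) (3.76,-4.07) (4.33,2.72)

t = z/height = 8.25/16 = 0.515625
s = 1 + (scale-1)·z/height = 1 + (1.15-1)·8.25/16 = 1.077344
θ = twist·z/height = -148°·8.25/16 = -76.3125° = -1.331904 rad
cos θ = 0.236626, sin θ = -0.971601 (intermediates below are computed at full precision and shown rounded to 5 d.p.)
v1: (-4.5,4.5) → rotate → (3.30739,5.43702) → ×s → (3.56319,5.85754) → (3.56,5.86)
v2: (-3.5,-1.5) → rotate → (-2.28559,3.04566) → ×s → (-2.46237,3.28123) → (-2.46,3.28)
v3: (-2,-4.5) → rotate → (-4.84546,0.87838) → ×s → (-5.22022,0.94632) → (-5.22,0.95)
v4: (0,-4.5) → rotate → (-4.37220,-1.06482) → ×s → (-4.71037,-1.14717) → (-4.71,-1.15)
v5: (2,-2.5) → rotate → (-1.95575,-2.53477) → ×s → (-2.10701,-2.73082) → (-2.11,-2.73)
v6: (4.5,2.5) → rotate → (3.49382,-3.78064) → ×s → (3.76404,-4.07305) → (3.76,-4.07)
v7: (-1.5,4.5) → rotate → (4.01726,2.52222) → ×s → (4.32797,2.71730) → (4.33,2.72)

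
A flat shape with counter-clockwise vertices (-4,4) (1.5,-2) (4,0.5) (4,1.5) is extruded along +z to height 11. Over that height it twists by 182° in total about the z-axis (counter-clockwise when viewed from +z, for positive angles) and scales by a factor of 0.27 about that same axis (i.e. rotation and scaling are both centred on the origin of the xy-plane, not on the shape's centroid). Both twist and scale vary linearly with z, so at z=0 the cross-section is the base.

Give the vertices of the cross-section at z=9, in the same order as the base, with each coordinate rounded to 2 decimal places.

t = z/height = 9/11 = 0.818182
s = 1 + (scale-1)·z/height = 1 + (0.27-1)·9/11 = 0.402727
θ = twist·z/height = 182°·9/11 = 148.9091° = 2.598954 rad
cos θ = -0.856349, sin θ = 0.516397 (intermediates below are computed at full precision and shown rounded to 5 d.p.)
v1: (-4,4) → rotate → (1.35981,-5.49099) → ×s → (0.54763,-2.21137) → (0.55,-2.21)
v2: (1.5,-2) → rotate → (-0.25173,2.48729) → ×s → (-0.10138,1.00170) → (-0.10,1.00)
v3: (4,0.5) → rotate → (-3.68359,1.63742) → ×s → (-1.48348,0.65943) → (-1.48,0.66)
v4: (4,1.5) → rotate → (-4.19999,0.78107) → ×s → (-1.69145,0.31456) → (-1.69,0.31)

Cross-section at z=9: (0.55,-2.21) (-0.10,1.00) (-1.48,0.66) (-1.69,0.31)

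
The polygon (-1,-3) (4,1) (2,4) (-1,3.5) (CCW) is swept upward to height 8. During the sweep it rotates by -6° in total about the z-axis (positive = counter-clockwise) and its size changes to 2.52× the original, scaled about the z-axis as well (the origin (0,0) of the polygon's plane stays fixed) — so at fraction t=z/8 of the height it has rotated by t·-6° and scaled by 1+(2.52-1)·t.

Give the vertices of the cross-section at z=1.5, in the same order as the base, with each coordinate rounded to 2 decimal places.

t = z/height = 1.5/8 = 0.1875
s = 1 + (scale-1)·z/height = 1 + (2.52-1)·1.5/8 = 1.285000
θ = twist·z/height = -6°·1.5/8 = -1.1250° = -0.019635 rad
cos θ = 0.999807, sin θ = -0.019634 (intermediates below are computed at full precision and shown rounded to 5 d.p.)
v1: (-1,-3) → rotate → (-1.05871,-2.97979) → ×s → (-1.36044,-3.82903) → (-1.36,-3.83)
v2: (4,1) → rotate → (4.01886,0.92127) → ×s → (5.16424,1.18384) → (5.16,1.18)
v3: (2,4) → rotate → (2.07815,3.95996) → ×s → (2.67042,5.08855) → (2.67,5.09)
v4: (-1,3.5) → rotate → (-0.93109,3.51896) → ×s → (-1.19645,4.52186) → (-1.20,4.52)

Cross-section at z=1.5: (-1.36,-3.83) (5.16,1.18) (2.67,5.09) (-1.20,4.52)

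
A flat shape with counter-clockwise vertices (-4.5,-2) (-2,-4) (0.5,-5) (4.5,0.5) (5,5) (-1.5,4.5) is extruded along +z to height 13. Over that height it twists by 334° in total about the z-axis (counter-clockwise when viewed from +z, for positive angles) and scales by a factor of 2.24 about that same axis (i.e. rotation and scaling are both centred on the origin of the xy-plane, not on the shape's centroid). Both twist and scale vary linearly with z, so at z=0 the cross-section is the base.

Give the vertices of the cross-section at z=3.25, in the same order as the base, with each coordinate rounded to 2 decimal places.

t = z/height = 3.25/13 = 0.25
s = 1 + (scale-1)·z/height = 1 + (2.24-1)·3.25/13 = 1.310000
θ = twist·z/height = 334°·3.25/13 = 83.5000° = 1.457350 rad
cos θ = 0.113203, sin θ = 0.993572 (intermediates below are computed at full precision and shown rounded to 5 d.p.)
v1: (-4.5,-2) → rotate → (1.47773,-4.69748) → ×s → (1.93583,-6.15370) → (1.94,-6.15)
v2: (-2,-4) → rotate → (3.74788,-2.43996) → ×s → (4.90972,-3.19634) → (4.91,-3.20)
v3: (0.5,-5) → rotate → (5.02446,-0.06923) → ×s → (6.58204,-0.09069) → (6.58,-0.09)
v4: (4.5,0.5) → rotate → (0.01263,4.52767) → ×s → (0.01654,5.93125) → (0.02,5.93)
v5: (5,5) → rotate → (-4.40184,5.53388) → ×s → (-5.76641,7.24938) → (-5.77,7.25)
v6: (-1.5,4.5) → rotate → (-4.64088,-0.98094) → ×s → (-6.07955,-1.28504) → (-6.08,-1.29)

Cross-section at z=3.25: (1.94,-6.15) (4.91,-3.20) (6.58,-0.09) (0.02,5.93) (-5.77,7.25) (-6.08,-1.29)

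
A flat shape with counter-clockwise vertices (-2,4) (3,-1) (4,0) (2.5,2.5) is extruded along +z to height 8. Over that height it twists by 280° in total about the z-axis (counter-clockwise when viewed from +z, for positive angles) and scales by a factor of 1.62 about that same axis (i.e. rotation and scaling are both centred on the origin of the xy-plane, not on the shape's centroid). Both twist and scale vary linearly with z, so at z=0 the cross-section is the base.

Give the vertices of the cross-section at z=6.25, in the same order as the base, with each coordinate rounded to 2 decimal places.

Cross-section at z=6.25: (6.03,-2.77) (-4.40,-1.63) (-4.63,-3.72) (-0.57,-5.22)

t = z/height = 6.25/8 = 0.78125
s = 1 + (scale-1)·z/height = 1 + (1.62-1)·6.25/8 = 1.484375
θ = twist·z/height = 280°·6.25/8 = 218.7500° = 3.817908 rad
cos θ = -0.779884, sin θ = -0.625923 (intermediates below are computed at full precision and shown rounded to 5 d.p.)
v1: (-2,4) → rotate → (4.06346,-1.86769) → ×s → (6.03170,-2.77235) → (6.03,-2.77)
v2: (3,-1) → rotate → (-2.96558,-1.09789) → ×s → (-4.40203,-1.62967) → (-4.40,-1.63)
v3: (4,0) → rotate → (-3.11954,-2.50369) → ×s → (-4.63056,-3.71642) → (-4.63,-3.72)
v4: (2.5,2.5) → rotate → (-0.38490,-3.51452) → ×s → (-0.57134,-5.21687) → (-0.57,-5.22)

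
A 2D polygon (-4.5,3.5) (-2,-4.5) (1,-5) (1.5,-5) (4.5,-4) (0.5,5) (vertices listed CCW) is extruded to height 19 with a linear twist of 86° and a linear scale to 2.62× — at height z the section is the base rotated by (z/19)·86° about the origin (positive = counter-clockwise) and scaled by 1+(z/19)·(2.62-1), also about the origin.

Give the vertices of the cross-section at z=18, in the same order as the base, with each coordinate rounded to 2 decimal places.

t = z/height = 18/19 = 0.947368
s = 1 + (scale-1)·z/height = 1 + (2.62-1)·18/19 = 2.534737
θ = twist·z/height = 86°·18/19 = 81.4737° = 1.421984 rad
cos θ = 0.148264, sin θ = 0.988948 (intermediates below are computed at full precision and shown rounded to 5 d.p.)
v1: (-4.5,3.5) → rotate → (-4.12850,-3.93134) → ×s → (-10.46467,-9.96492) → (-10.46,-9.96)
v2: (-2,-4.5) → rotate → (4.15374,-2.64508) → ×s → (10.52863,-6.70459) → (10.53,-6.70)
v3: (1,-5) → rotate → (5.09300,0.24763) → ×s → (12.90942,0.62768) → (12.91,0.63)
v4: (1.5,-5) → rotate → (5.16713,0.74210) → ×s → (13.09733,1.88104) → (13.10,1.88)
v5: (4.5,-4) → rotate → (4.62298,3.85721) → ×s → (11.71803,9.77701) → (11.72,9.78)
v6: (0.5,5) → rotate → (-4.87061,1.23579) → ×s → (-12.34571,3.13241) → (-12.35,3.13)

Cross-section at z=18: (-10.46,-9.96) (10.53,-6.70) (12.91,0.63) (13.10,1.88) (11.72,9.78) (-12.35,3.13)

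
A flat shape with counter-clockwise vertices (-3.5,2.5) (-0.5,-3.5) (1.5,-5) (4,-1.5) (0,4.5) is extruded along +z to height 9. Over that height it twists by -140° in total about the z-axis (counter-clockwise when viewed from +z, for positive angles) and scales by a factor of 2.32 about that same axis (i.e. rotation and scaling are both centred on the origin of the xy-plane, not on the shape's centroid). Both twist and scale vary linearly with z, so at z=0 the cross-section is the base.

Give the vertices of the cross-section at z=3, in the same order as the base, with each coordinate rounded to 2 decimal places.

t = z/height = 3/9 = 0.333333
s = 1 + (scale-1)·z/height = 1 + (2.32-1)·3/9 = 1.440000
θ = twist·z/height = -140°·3/9 = -46.6667° = -0.814487 rad
cos θ = 0.686242, sin θ = -0.727374 (intermediates below are computed at full precision and shown rounded to 5 d.p.)
v1: (-3.5,2.5) → rotate → (-0.58341,4.26141) → ×s → (-0.84011,6.13643) → (-0.84,6.14)
v2: (-0.5,-3.5) → rotate → (-2.88893,-2.03816) → ×s → (-4.16006,-2.93495) → (-4.16,-2.93)
v3: (1.5,-5) → rotate → (-2.60751,-4.52227) → ×s → (-3.75481,-6.51207) → (-3.75,-6.51)
v4: (4,-1.5) → rotate → (1.65391,-3.93886) → ×s → (2.38162,-5.67195) → (2.38,-5.67)
v5: (0,4.5) → rotate → (3.27318,3.08809) → ×s → (4.71338,4.44685) → (4.71,4.45)

Cross-section at z=3: (-0.84,6.14) (-4.16,-2.93) (-3.75,-6.51) (2.38,-5.67) (4.71,4.45)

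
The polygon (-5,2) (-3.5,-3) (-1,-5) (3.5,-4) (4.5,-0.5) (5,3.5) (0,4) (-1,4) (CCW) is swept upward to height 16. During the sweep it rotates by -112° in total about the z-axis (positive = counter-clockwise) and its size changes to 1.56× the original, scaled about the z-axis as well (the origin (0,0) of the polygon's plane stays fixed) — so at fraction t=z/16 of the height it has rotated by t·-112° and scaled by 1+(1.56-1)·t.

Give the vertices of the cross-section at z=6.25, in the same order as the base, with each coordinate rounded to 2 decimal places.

t = z/height = 6.25/16 = 0.390625
s = 1 + (scale-1)·z/height = 1 + (1.56-1)·6.25/16 = 1.218750
θ = twist·z/height = -112°·6.25/16 = -43.7500° = -0.763582 rad
cos θ = 0.722364, sin θ = -0.691513 (intermediates below are computed at full precision and shown rounded to 5 d.p.)
v1: (-5,2) → rotate → (-2.22879,4.90229) → ×s → (-2.71634,5.97467) → (-2.72,5.97)
v2: (-3.5,-3) → rotate → (-4.60281,0.25320) → ×s → (-5.60968,0.30859) → (-5.61,0.31)
v3: (-1,-5) → rotate → (-4.17993,-2.92031) → ×s → (-5.09429,-3.55912) → (-5.09,-3.56)
v4: (3.5,-4) → rotate → (-0.23778,-5.30975) → ×s → (-0.28979,-6.47126) → (-0.29,-6.47)
v5: (4.5,-0.5) → rotate → (2.90488,-3.47299) → ×s → (3.54032,-4.23271) → (3.54,-4.23)
v6: (5,3.5) → rotate → (6.03212,-0.92929) → ×s → (7.35164,-1.13257) → (7.35,-1.13)
v7: (0,4) → rotate → (2.76605,2.88946) → ×s → (3.37113,3.52152) → (3.37,3.52)
v8: (-1,4) → rotate → (2.04369,3.58097) → ×s → (2.49075,4.36431) → (2.49,4.36)

Cross-section at z=6.25: (-2.72,5.97) (-5.61,0.31) (-5.09,-3.56) (-0.29,-6.47) (3.54,-4.23) (7.35,-1.13) (3.37,3.52) (2.49,4.36)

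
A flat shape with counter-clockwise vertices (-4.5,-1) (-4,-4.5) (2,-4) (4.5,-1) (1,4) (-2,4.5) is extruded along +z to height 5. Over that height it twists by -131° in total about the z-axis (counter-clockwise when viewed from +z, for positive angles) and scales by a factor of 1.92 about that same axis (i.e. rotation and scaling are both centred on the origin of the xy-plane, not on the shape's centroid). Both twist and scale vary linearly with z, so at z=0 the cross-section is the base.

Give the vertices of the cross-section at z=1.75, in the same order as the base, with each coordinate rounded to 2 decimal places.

Cross-section at z=1.75: (-5.09,3.35) (-7.95,-0.35) (-1.95,-5.58) (3.20,-5.19) (4.72,2.73) (2.43,6.04)

t = z/height = 1.75/5 = 0.35
s = 1 + (scale-1)·z/height = 1 + (1.92-1)·1.75/5 = 1.322000
θ = twist·z/height = -131°·1.75/5 = -45.8500° = -0.800233 rad
cos θ = 0.696539, sin θ = -0.717519 (intermediates below are computed at full precision and shown rounded to 5 d.p.)
v1: (-4.5,-1) → rotate → (-3.85195,2.53230) → ×s → (-5.09227,3.34769) → (-5.09,3.35)
v2: (-4,-4.5) → rotate → (-6.01499,-0.26435) → ×s → (-7.95182,-0.34947) → (-7.95,-0.35)
v3: (2,-4) → rotate → (-1.47700,-4.22119) → ×s → (-1.95259,-5.58042) → (-1.95,-5.58)
v4: (4.5,-1) → rotate → (2.41691,-3.92537) → ×s → (3.19515,-5.18934) → (3.20,-5.19)
v5: (1,4) → rotate → (3.56661,2.06864) → ×s → (4.71506,2.73474) → (4.72,2.73)
v6: (-2,4.5) → rotate → (1.83576,4.56946) → ×s → (2.42687,6.04083) → (2.43,6.04)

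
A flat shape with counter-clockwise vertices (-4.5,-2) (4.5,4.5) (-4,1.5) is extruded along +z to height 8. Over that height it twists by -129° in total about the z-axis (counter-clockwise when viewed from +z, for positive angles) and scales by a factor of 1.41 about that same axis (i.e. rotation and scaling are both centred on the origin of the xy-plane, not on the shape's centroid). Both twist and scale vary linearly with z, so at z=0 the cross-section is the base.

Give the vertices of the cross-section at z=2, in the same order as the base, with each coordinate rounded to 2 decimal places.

Cross-section at z=2: (-5.37,0.78) (6.84,1.55) (-2.85,3.75)

t = z/height = 2/8 = 0.25
s = 1 + (scale-1)·z/height = 1 + (1.41-1)·2/8 = 1.102500
θ = twist·z/height = -129°·2/8 = -32.2500° = -0.562869 rad
cos θ = 0.845728, sin θ = -0.533615 (intermediates below are computed at full precision and shown rounded to 5 d.p.)
v1: (-4.5,-2) → rotate → (-4.87300,0.70981) → ×s → (-5.37249,0.78257) → (-5.37,0.78)
v2: (4.5,4.5) → rotate → (6.20704,1.40451) → ×s → (6.84326,1.54847) → (6.84,1.55)
v3: (-4,1.5) → rotate → (-2.58249,3.40305) → ×s → (-2.84719,3.75186) → (-2.85,3.75)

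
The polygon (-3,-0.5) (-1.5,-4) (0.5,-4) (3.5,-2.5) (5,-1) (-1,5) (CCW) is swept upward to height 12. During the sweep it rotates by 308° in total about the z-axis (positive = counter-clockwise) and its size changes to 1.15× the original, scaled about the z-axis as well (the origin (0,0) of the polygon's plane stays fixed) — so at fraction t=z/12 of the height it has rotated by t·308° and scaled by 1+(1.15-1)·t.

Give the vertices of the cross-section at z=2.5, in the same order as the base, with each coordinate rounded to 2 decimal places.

t = z/height = 2.5/12 = 0.208333
s = 1 + (scale-1)·z/height = 1 + (1.15-1)·2.5/12 = 1.031250
θ = twist·z/height = 308°·2.5/12 = 64.1667° = 1.119920 rad
cos θ = 0.435755, sin θ = 0.900065 (intermediates below are computed at full precision and shown rounded to 5 d.p.)
v1: (-3,-0.5) → rotate → (-0.85723,-2.91807) → ×s → (-0.88402,-3.00926) → (-0.88,-3.01)
v2: (-1.5,-4) → rotate → (2.94663,-3.09312) → ×s → (3.03871,-3.18978) → (3.04,-3.19)
v3: (0.5,-4) → rotate → (3.81814,-1.29299) → ×s → (3.93746,-1.33339) → (3.94,-1.33)
v4: (3.5,-2.5) → rotate → (3.77531,2.06084) → ×s → (3.89328,2.12524) → (3.89,2.13)
v5: (5,-1) → rotate → (3.07884,4.06457) → ×s → (3.17505,4.19159) → (3.18,4.19)
v6: (-1,5) → rotate → (-4.93608,1.27871) → ×s → (-5.09033,1.31867) → (-5.09,1.32)

Cross-section at z=2.5: (-0.88,-3.01) (3.04,-3.19) (3.94,-1.33) (3.89,2.13) (3.18,4.19) (-5.09,1.32)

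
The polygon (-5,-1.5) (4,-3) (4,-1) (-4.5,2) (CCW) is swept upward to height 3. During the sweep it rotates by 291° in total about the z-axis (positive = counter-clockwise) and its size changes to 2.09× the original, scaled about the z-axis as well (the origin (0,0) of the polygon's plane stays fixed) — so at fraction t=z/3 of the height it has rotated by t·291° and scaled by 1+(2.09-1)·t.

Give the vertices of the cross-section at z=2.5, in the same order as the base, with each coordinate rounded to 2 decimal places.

Cross-section at z=2.5: (1.87,9.79) (-8.60,-4.13) (-5.22,-5.89) (7.35,5.85)

t = z/height = 2.5/3 = 0.833333
s = 1 + (scale-1)·z/height = 1 + (2.09-1)·2.5/3 = 1.908333
θ = twist·z/height = 291°·2.5/3 = 242.5000° = 4.232423 rad
cos θ = -0.461749, sin θ = -0.887011 (intermediates below are computed at full precision and shown rounded to 5 d.p.)
v1: (-5,-1.5) → rotate → (0.97823,5.12768) → ×s → (1.86678,9.78532) → (1.87,9.79)
v2: (4,-3) → rotate → (-4.50803,-2.16280) → ×s → (-8.60282,-4.12734) → (-8.60,-4.13)
v3: (4,-1) → rotate → (-2.73401,-3.08629) → ×s → (-5.21739,-5.88968) → (-5.22,-5.89)
v4: (-4.5,2) → rotate → (3.85189,3.06805) → ×s → (7.35069,5.85486) → (7.35,5.85)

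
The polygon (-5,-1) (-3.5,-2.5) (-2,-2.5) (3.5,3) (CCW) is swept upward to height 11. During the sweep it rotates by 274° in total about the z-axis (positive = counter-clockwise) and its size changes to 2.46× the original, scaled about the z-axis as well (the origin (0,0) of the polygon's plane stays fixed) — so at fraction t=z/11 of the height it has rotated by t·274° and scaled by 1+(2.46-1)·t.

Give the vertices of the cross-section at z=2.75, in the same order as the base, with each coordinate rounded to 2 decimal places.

t = z/height = 2.75/11 = 0.25
s = 1 + (scale-1)·z/height = 1 + (2.46-1)·2.75/11 = 1.365000
θ = twist·z/height = 274°·2.75/11 = 68.5000° = 1.195551 rad
cos θ = 0.366501, sin θ = 0.930418 (intermediates below are computed at full precision and shown rounded to 5 d.p.)
v1: (-5,-1) → rotate → (-0.90209,-5.01859) → ×s → (-1.23135,-6.85037) → (-1.23,-6.85)
v2: (-3.5,-2.5) → rotate → (1.04329,-4.17271) → ×s → (1.42409,-5.69576) → (1.42,-5.70)
v3: (-2,-2.5) → rotate → (1.59304,-2.77709) → ×s → (2.17450,-3.79073) → (2.17,-3.79)
v4: (3.5,3) → rotate → (-1.50850,4.35597) → ×s → (-2.05910,5.94589) → (-2.06,5.95)

Cross-section at z=2.75: (-1.23,-6.85) (1.42,-5.70) (2.17,-3.79) (-2.06,5.95)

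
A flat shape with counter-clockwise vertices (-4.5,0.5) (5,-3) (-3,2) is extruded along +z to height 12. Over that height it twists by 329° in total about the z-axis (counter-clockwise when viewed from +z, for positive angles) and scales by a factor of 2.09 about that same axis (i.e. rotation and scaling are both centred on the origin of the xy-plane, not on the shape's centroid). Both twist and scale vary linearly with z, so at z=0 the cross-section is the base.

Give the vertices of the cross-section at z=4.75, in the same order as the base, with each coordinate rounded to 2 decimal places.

t = z/height = 4.75/12 = 0.395833
s = 1 + (scale-1)·z/height = 1 + (2.09-1)·4.75/12 = 1.431458
θ = twist·z/height = 329°·4.75/12 = 130.2292° = 2.272928 rad
cos θ = -0.645846, sin θ = 0.763467 (intermediates below are computed at full precision and shown rounded to 5 d.p.)
v1: (-4.5,0.5) → rotate → (2.52458,-3.75853) → ×s → (3.61382,-5.38017) → (3.61,-5.38)
v2: (5,-3) → rotate → (-0.93883,5.75488) → ×s → (-1.34390,8.23787) → (-1.34,8.24)
v3: (-3,2) → rotate → (0.41060,-3.58209) → ×s → (0.58776,-5.12762) → (0.59,-5.13)

Cross-section at z=4.75: (3.61,-5.38) (-1.34,8.24) (0.59,-5.13)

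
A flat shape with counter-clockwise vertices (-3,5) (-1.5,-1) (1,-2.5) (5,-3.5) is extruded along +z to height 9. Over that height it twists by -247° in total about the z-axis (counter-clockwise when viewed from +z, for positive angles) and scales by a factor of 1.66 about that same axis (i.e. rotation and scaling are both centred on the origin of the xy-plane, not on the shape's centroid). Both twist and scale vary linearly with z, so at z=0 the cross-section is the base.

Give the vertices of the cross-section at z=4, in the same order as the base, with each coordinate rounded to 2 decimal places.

Cross-section at z=4: (7.40,1.46) (-0.56,2.26) (-3.48,-0.12) (-6.45,-4.55)

t = z/height = 4/9 = 0.444444
s = 1 + (scale-1)·z/height = 1 + (1.66-1)·4/9 = 1.293333
θ = twist·z/height = -247°·4/9 = -109.7778° = -1.915984 rad
cos θ = -0.338373, sin θ = -0.941012 (intermediates below are computed at full precision and shown rounded to 5 d.p.)
v1: (-3,5) → rotate → (5.72018,1.13117) → ×s → (7.39810,1.46298) → (7.40,1.46)
v2: (-1.5,-1) → rotate → (-0.43345,1.74989) → ×s → (-0.56060,2.26319) → (-0.56,2.26)
v3: (1,-2.5) → rotate → (-2.69090,-0.09508) → ×s → (-3.48023,-0.12297) → (-3.48,-0.12)
v4: (5,-3.5) → rotate → (-4.98541,-3.52075) → ×s → (-6.44779,-4.55351) → (-6.45,-4.55)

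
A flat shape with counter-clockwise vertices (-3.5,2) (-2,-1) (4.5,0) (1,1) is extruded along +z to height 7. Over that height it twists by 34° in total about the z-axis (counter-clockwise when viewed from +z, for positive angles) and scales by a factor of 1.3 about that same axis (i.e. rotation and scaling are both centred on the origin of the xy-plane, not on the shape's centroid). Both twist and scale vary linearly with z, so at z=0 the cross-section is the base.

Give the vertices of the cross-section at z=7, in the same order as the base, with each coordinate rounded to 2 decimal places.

t = z/height = 7/7 = 1
s = 1 + (scale-1)·z/height = 1 + (1.3-1)·7/7 = 1.300000
θ = twist·z/height = 34°·7/7 = 34.0000° = 0.593412 rad
cos θ = 0.829038, sin θ = 0.559193 (intermediates below are computed at full precision and shown rounded to 5 d.p.)
v1: (-3.5,2) → rotate → (-4.02002,-0.29910) → ×s → (-5.22602,-0.38883) → (-5.23,-0.39)
v2: (-2,-1) → rotate → (-1.09888,-1.94742) → ×s → (-1.42855,-2.53165) → (-1.43,-2.53)
v3: (4.5,0) → rotate → (3.73067,2.51637) → ×s → (4.84987,3.27128) → (4.85,3.27)
v4: (1,1) → rotate → (0.26984,1.38823) → ×s → (0.35080,1.80470) → (0.35,1.80)

Cross-section at z=7: (-5.23,-0.39) (-1.43,-2.53) (4.85,3.27) (0.35,1.80)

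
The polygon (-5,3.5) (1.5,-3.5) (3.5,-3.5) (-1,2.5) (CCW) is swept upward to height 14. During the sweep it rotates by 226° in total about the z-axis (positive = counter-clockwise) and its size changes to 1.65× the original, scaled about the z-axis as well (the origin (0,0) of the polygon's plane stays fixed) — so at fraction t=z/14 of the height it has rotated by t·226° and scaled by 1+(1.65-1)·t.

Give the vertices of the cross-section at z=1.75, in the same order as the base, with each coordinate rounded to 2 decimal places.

t = z/height = 1.75/14 = 0.125
s = 1 + (scale-1)·z/height = 1 + (1.65-1)·1.75/14 = 1.081250
θ = twist·z/height = 226°·1.75/14 = 28.2500° = 0.493056 rad
cos θ = 0.880891, sin θ = 0.473320 (intermediates below are computed at full precision and shown rounded to 5 d.p.)
v1: (-5,3.5) → rotate → (-6.06107,0.71652) → ×s → (-6.55353,0.77474) → (-6.55,0.77)
v2: (1.5,-3.5) → rotate → (2.97795,-2.37314) → ×s → (3.21991,-2.56596) → (3.22,-2.57)
v3: (3.5,-3.5) → rotate → (4.73974,-1.42650) → ×s → (5.12484,-1.54240) → (5.12,-1.54)
v4: (-1,2.5) → rotate → (-2.06419,1.72891) → ×s → (-2.23191,1.86938) → (-2.23,1.87)

Cross-section at z=1.75: (-6.55,0.77) (3.22,-2.57) (5.12,-1.54) (-2.23,1.87)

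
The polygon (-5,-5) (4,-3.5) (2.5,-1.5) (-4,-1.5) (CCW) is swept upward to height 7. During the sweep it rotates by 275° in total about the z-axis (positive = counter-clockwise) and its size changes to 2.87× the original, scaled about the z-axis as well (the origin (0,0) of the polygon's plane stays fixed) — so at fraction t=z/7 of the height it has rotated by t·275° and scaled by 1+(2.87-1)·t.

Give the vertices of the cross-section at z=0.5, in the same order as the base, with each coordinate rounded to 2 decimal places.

t = z/height = 0.5/7 = 0.0714286
s = 1 + (scale-1)·z/height = 1 + (2.87-1)·0.5/7 = 1.133571
θ = twist·z/height = 275°·0.5/7 = 19.6429° = 0.342833 rad
cos θ = 0.941806, sin θ = 0.336156 (intermediates below are computed at full precision and shown rounded to 5 d.p.)
v1: (-5,-5) → rotate → (-3.02825,-6.38981) → ×s → (-3.43274,-7.24331) → (-3.43,-7.24)
v2: (4,-3.5) → rotate → (4.94377,-1.95170) → ×s → (5.60412,-2.21239) → (5.60,-2.21)
v3: (2.5,-1.5) → rotate → (2.85875,-0.57232) → ×s → (3.24060,-0.64876) → (3.24,-0.65)
v4: (-4,-1.5) → rotate → (-3.26299,-2.75733) → ×s → (-3.69883,-3.12563) → (-3.70,-3.13)

Cross-section at z=0.5: (-3.43,-7.24) (5.60,-2.21) (3.24,-0.65) (-3.70,-3.13)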